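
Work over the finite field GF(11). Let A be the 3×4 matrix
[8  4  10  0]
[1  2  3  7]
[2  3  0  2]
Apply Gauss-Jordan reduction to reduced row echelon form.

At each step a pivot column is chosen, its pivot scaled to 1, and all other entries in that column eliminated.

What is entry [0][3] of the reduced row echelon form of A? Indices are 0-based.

M[0][3] = 5

pivot(0,0)=8: scale R0 → (1, 6, 4, 0)
  clear (1,0): R1 −= (1)R0 → (0, 7, 10, 7)
  clear (2,0): R2 −= (2)R0 → (0, 2, 3, 2)
pivot(1,1)=7: scale R1 → (0, 1, 3, 1)
  clear (0,1): R0 −= (6)R1 → (1, 0, 8, 5)
  clear (2,1): R2 −= (2)R1 → (0, 0, 8, 0)
pivot(2,2)=8: scale R2 → (0, 0, 1, 0)
  clear (0,2): R0 −= (8)R2 → (1, 0, 0, 5)
  clear (1,2): R1 −= (3)R2 → (0, 1, 0, 1)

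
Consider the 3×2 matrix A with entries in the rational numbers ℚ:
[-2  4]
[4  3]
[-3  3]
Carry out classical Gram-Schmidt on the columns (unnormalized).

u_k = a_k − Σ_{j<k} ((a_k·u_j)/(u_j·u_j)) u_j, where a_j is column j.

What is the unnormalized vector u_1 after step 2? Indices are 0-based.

Step 1: u_0 = a_0 = (-2, 4, -3).
Step 2: u_1 = a_1 − (-5/29)·u_0 = (106/29, 107/29, 72/29).

u_1 = (106/29, 107/29, 72/29)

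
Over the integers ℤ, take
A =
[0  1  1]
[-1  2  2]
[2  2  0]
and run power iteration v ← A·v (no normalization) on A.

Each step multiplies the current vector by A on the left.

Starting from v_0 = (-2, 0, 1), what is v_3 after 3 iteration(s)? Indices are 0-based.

v_3 = (9, 18, -2)

v_0 = (-2, 0, 1).
v_1 = A·v_0 = (1, 4, -4).
v_2 = A·v_1 = (0, -1, 10).
v_3 = A·v_2 = (9, 18, -2).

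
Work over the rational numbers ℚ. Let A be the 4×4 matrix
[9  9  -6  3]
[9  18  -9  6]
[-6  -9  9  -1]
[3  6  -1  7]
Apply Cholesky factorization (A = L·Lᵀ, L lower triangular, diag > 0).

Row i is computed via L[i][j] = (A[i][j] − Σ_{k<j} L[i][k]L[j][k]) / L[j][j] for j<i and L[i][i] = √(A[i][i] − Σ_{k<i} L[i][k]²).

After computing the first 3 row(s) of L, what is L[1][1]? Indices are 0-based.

L[1][1] = 3

Step 1: L[0][0] = √(9) = 3.
  L[1][0] = (9) / L[0][0] = 3.
Step 2: L[1][1] = √(9) = 3.
  L[2][0] = (-6) / L[0][0] = -2.
  L[2][1] = (-3) / L[1][1] = -1.
Step 3: L[2][2] = √(4) = 2.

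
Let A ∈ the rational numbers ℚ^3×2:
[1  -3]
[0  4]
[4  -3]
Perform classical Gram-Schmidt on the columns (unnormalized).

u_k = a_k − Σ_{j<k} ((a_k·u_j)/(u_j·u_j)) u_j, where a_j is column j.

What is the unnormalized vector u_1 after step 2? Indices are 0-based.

Step 1: u_0 = a_0 = (1, 0, 4).
Step 2: u_1 = a_1 − (-15/17)·u_0 = (-36/17, 4, 9/17).

u_1 = (-36/17, 4, 9/17)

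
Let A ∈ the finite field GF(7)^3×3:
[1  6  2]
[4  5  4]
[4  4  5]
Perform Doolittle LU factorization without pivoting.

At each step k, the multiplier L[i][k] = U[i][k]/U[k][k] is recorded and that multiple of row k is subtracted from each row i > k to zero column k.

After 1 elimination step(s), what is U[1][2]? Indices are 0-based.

Step 1: pivot at (0,0) is 1.
  row1 ← row1 − (4)·row0  ⇒  L[1][0]=4, U row1=(0, 2, 3)
  row2 ← row2 − (4)·row0  ⇒  L[2][0]=4, U row2=(0, 1, 4)

U[1][2] = 3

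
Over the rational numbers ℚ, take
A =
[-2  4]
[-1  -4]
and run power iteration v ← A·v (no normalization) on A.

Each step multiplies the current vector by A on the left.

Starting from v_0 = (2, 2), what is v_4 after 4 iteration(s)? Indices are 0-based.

v_4 = (-864, 144)

v_0 = (2, 2).
v_1 = A·v_0 = (4, -10).
v_2 = A·v_1 = (-48, 36).
v_3 = A·v_2 = (240, -96).
v_4 = A·v_3 = (-864, 144).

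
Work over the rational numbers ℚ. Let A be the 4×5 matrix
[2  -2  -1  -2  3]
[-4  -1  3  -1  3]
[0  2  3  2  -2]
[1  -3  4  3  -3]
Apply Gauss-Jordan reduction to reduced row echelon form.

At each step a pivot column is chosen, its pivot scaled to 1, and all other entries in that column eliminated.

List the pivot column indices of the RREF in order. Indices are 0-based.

pivot columns: 0, 1, 2, 3

step 1: normalize row 0 (÷2) = (1, -1, -1/2, -1, 3/2)
  row 1: subtract -4×row0 = (0, -5, 1, -5, 9)
  row 3: subtract 1×row0 = (0, -2, 9/2, 4, -9/2)
step 2: normalize row 1 (÷-5) = (0, 1, -1/5, 1, -9/5)
  row 0: subtract -1×row1 = (1, 0, -7/10, 0, -3/10)
  row 2: subtract 2×row1 = (0, 0, 17/5, 0, 8/5)
  row 3: subtract -2×row1 = (0, 0, 41/10, 6, -81/10)
step 3: normalize row 2 (÷17/5) = (0, 0, 1, 0, 8/17)
  row 0: subtract -7/10×row2 = (1, 0, 0, 0, 1/34)
  row 1: subtract -1/5×row2 = (0, 1, 0, 1, -29/17)
  row 3: subtract 41/10×row2 = (0, 0, 0, 6, -341/34)
step 4: normalize row 3 (÷6) = (0, 0, 0, 1, -341/204)
  row 1: subtract 1×row3 = (0, 1, 0, 0, -7/204)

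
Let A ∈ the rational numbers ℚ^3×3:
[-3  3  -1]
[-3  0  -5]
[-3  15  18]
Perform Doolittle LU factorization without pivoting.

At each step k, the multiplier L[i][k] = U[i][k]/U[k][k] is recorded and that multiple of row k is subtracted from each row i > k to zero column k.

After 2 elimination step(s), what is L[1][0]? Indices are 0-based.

L[1][0] = 1

Step 1: pivot at (0,0) is -3.
  row1 ← row1 − (1)·row0  ⇒  L[1][0]=1, U row1=(0, -3, -4)
  row2 ← row2 − (1)·row0  ⇒  L[2][0]=1, U row2=(0, 12, 19)
Step 2: pivot at (1,1) is -3.
  row2 ← row2 − (-4)·row1  ⇒  L[2][1]=-4, U row2=(0, 0, 3)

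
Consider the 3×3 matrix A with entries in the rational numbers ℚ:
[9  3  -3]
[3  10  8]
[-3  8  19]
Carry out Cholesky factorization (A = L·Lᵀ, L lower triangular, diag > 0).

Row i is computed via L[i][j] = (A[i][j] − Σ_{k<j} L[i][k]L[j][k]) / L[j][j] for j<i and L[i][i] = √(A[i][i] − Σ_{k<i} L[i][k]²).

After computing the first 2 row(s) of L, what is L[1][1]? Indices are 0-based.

Step 1: L[0][0] = √(9) = 3.
  L[1][0] = (3) / L[0][0] = 1.
Step 2: L[1][1] = √(9) = 3.

L[1][1] = 3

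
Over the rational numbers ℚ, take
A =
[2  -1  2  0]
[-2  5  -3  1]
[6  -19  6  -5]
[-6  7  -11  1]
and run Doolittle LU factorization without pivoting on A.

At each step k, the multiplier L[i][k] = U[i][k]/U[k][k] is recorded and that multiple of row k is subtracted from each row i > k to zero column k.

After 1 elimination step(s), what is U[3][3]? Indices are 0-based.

U[3][3] = 1

[col 0] pivot 2
  R1 -= -1*R0 → (0, 4, -1, 1)  (L[1][0] := -1)
  R2 -= 3*R0 → (0, -16, 0, -5)  (L[2][0] := 3)
  R3 -= -3*R0 → (0, 4, -5, 1)  (L[3][0] := -3)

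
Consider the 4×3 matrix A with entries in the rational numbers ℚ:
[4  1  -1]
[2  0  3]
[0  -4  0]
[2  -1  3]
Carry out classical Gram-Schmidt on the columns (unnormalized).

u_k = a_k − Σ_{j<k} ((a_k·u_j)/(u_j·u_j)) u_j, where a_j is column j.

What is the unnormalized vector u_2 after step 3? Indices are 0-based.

Step 1: u_0 = a_0 = (4, 2, 0, 2).
Step 2: u_1 = a_1 − (1/12)·u_0 = (2/3, -1/6, -4, -7/6).
Step 3: u_2 = a_2 − (1/3)·u_0 − (-28/107)·u_1 = (-231/107, 245/107, -112/107, 217/107).

u_2 = (-231/107, 245/107, -112/107, 217/107)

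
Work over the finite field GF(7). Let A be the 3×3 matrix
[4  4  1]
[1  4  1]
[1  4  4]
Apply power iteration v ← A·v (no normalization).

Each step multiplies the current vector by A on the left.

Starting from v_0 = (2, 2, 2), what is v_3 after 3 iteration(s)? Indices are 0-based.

v_0 = (2, 2, 2).
v_1 = A·v_0 = (4, 5, 4).
v_2 = A·v_1 = (5, 0, 5).
v_3 = A·v_2 = (4, 3, 4).

v_3 = (4, 3, 4)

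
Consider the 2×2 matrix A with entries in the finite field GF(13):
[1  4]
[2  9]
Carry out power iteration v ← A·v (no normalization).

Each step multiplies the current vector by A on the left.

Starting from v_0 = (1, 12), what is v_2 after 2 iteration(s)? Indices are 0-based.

v_2 = (8, 9)

v_0 = (1, 12).
v_1 = A·v_0 = (10, 6).
v_2 = A·v_1 = (8, 9).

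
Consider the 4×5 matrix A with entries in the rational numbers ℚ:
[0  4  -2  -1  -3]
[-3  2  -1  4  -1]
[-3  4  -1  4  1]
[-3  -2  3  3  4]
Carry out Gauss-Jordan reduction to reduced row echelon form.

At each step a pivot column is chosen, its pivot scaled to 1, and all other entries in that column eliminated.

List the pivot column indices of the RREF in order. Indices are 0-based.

[1] R0 <-> R1
[1] R0 /= -3  ⇒  (1, -2/3, 1/3, -4/3, 1/3)
     R2 -= -3·R0  ⇒  (0, 2, 0, 0, 2)
     R3 -= -3·R0  ⇒  (0, -4, 4, -1, 5)
[2] R1 /= 4  ⇒  (0, 1, -1/2, -1/4, -3/4)
     R0 -= -2/3·R1  ⇒  (1, 0, 0, -3/2, -1/6)
     R2 -= 2·R1  ⇒  (0, 0, 1, 1/2, 7/2)
     R3 -= -4·R1  ⇒  (0, 0, 2, -2, 2)
[3] R2 /= 1  ⇒  (0, 0, 1, 1/2, 7/2)
     R1 -= -1/2·R2  ⇒  (0, 1, 0, 0, 1)
     R3 -= 2·R2  ⇒  (0, 0, 0, -3, -5)
[4] R3 /= -3  ⇒  (0, 0, 0, 1, 5/3)
     R0 -= -3/2·R3  ⇒  (1, 0, 0, 0, 7/3)
     R2 -= 1/2·R3  ⇒  (0, 0, 1, 0, 8/3)

pivot columns: 0, 1, 2, 3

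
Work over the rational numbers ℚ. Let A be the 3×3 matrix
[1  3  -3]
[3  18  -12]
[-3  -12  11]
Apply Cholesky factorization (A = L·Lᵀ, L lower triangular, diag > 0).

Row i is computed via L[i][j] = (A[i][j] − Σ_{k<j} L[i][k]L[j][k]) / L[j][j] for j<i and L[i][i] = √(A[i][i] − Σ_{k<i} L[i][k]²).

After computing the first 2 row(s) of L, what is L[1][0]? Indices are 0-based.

L[1][0] = 3

Step 1: L[0][0] = √(1) = 1.
  L[1][0] = (3) / L[0][0] = 3.
Step 2: L[1][1] = √(9) = 3.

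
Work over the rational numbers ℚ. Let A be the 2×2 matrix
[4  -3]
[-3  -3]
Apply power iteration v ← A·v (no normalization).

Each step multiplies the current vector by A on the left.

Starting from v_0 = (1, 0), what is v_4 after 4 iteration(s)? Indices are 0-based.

v_0 = (1, 0).
v_1 = A·v_0 = (4, -3).
v_2 = A·v_1 = (25, -3).
v_3 = A·v_2 = (109, -66).
v_4 = A·v_3 = (634, -129).

v_4 = (634, -129)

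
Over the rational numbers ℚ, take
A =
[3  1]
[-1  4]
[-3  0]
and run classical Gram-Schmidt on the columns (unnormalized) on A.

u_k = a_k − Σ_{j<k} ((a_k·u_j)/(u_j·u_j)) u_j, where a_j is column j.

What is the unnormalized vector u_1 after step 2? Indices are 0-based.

u_1 = (22/19, 75/19, -3/19)

Step 1: u_0 = a_0 = (3, -1, -3).
Step 2: u_1 = a_1 − (-1/19)·u_0 = (22/19, 75/19, -3/19).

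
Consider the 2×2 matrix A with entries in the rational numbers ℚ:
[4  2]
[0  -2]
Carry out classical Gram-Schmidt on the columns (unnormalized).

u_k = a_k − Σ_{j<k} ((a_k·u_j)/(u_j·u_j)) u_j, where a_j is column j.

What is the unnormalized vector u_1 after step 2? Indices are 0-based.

u_1 = (0, -2)

Step 1: u_0 = a_0 = (4, 0).
Step 2: u_1 = a_1 − (1/2)·u_0 = (0, -2).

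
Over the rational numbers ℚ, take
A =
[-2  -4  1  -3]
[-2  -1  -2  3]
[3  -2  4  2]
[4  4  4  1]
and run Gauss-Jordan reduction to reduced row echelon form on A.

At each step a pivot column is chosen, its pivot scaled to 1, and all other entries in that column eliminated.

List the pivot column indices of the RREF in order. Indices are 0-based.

pivot(0,0)=-2: scale R0 → (1, 2, -1/2, 3/2)
  clear (1,0): R1 −= (-2)R0 → (0, 3, -3, 6)
  clear (2,0): R2 −= (3)R0 → (0, -8, 11/2, -5/2)
  clear (3,0): R3 −= (4)R0 → (0, -4, 6, -5)
pivot(1,1)=3: scale R1 → (0, 1, -1, 2)
  clear (0,1): R0 −= (2)R1 → (1, 0, 3/2, -5/2)
  clear (2,1): R2 −= (-8)R1 → (0, 0, -5/2, 27/2)
  clear (3,1): R3 −= (-4)R1 → (0, 0, 2, 3)
pivot(2,2)=-5/2: scale R2 → (0, 0, 1, -27/5)
  clear (0,2): R0 −= (3/2)R2 → (1, 0, 0, 28/5)
  clear (1,2): R1 −= (-1)R2 → (0, 1, 0, -17/5)
  clear (3,2): R3 −= (2)R2 → (0, 0, 0, 69/5)
pivot(3,3)=69/5: scale R3 → (0, 0, 0, 1)
  clear (0,3): R0 −= (28/5)R3 → (1, 0, 0, 0)
  clear (1,3): R1 −= (-17/5)R3 → (0, 1, 0, 0)
  clear (2,3): R2 −= (-27/5)R3 → (0, 0, 1, 0)

pivot columns: 0, 1, 2, 3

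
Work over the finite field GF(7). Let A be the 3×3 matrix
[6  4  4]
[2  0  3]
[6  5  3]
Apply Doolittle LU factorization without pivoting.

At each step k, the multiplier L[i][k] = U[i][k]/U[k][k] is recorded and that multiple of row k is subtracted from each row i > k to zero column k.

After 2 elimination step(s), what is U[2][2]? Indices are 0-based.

U[2][2] = 2

Step 1: pivot at (0,0) is 6.
  row1 ← row1 − (5)·row0  ⇒  L[1][0]=5, U row1=(0, 1, 4)
  row2 ← row2 − (1)·row0  ⇒  L[2][0]=1, U row2=(0, 1, 6)
Step 2: pivot at (1,1) is 1.
  row2 ← row2 − (1)·row1  ⇒  L[2][1]=1, U row2=(0, 0, 2)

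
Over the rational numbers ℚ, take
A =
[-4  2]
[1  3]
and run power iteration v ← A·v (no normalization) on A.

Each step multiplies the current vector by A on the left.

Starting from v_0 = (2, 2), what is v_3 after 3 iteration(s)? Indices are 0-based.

v_3 = (-88, 92)

v_0 = (2, 2).
v_1 = A·v_0 = (-4, 8).
v_2 = A·v_1 = (32, 20).
v_3 = A·v_2 = (-88, 92).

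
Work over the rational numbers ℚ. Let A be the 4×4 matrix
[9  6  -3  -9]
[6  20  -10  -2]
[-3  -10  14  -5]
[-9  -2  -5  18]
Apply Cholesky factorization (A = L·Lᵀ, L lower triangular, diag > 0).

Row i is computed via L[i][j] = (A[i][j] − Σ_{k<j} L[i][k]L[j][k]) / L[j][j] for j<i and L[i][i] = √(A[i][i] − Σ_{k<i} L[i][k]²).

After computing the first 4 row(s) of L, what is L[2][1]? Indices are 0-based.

Step 1: L[0][0] = √(9) = 3.
  L[1][0] = (6) / L[0][0] = 2.
Step 2: L[1][1] = √(16) = 4.
  L[2][0] = (-3) / L[0][0] = -1.
  L[2][1] = (-8) / L[1][1] = -2.
Step 3: L[2][2] = √(9) = 3.
  L[3][0] = (-9) / L[0][0] = -3.
  L[3][1] = (4) / L[1][1] = 1.
  L[3][2] = (-6) / L[2][2] = -2.
Step 4: L[3][3] = √(4) = 2.

L[2][1] = -2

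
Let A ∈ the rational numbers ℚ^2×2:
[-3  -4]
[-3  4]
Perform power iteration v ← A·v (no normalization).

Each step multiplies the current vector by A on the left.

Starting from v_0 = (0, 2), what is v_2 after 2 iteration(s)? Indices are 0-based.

v_0 = (0, 2).
v_1 = A·v_0 = (-8, 8).
v_2 = A·v_1 = (-8, 56).

v_2 = (-8, 56)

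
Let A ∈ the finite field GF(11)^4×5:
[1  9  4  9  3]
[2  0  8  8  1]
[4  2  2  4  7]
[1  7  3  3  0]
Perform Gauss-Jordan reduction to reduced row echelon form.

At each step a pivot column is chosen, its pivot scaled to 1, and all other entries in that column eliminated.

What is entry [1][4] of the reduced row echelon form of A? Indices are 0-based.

M[1][4] = 0

[1] R0 /= 1  ⇒  (1, 9, 4, 9, 3)
     R1 -= 2·R0  ⇒  (0, 4, 0, 1, 6)
     R2 -= 4·R0  ⇒  (0, 10, 8, 1, 6)
     R3 -= 1·R0  ⇒  (0, 9, 10, 5, 8)
[2] R1 /= 4  ⇒  (0, 1, 0, 3, 7)
     R0 -= 9·R1  ⇒  (1, 0, 4, 4, 6)
     R2 -= 10·R1  ⇒  (0, 0, 8, 4, 2)
     R3 -= 9·R1  ⇒  (0, 0, 10, 0, 0)
[3] R2 /= 8  ⇒  (0, 0, 1, 6, 3)
     R0 -= 4·R2  ⇒  (1, 0, 0, 2, 5)
     R3 -= 10·R2  ⇒  (0, 0, 0, 6, 3)
[4] R3 /= 6  ⇒  (0, 0, 0, 1, 6)
     R0 -= 2·R3  ⇒  (1, 0, 0, 0, 4)
     R1 -= 3·R3  ⇒  (0, 1, 0, 0, 0)
     R2 -= 6·R3  ⇒  (0, 0, 1, 0, 0)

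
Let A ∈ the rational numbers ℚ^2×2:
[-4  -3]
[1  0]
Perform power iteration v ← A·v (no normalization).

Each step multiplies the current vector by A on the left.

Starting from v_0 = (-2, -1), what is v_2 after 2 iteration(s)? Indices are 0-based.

v_0 = (-2, -1).
v_1 = A·v_0 = (11, -2).
v_2 = A·v_1 = (-38, 11).

v_2 = (-38, 11)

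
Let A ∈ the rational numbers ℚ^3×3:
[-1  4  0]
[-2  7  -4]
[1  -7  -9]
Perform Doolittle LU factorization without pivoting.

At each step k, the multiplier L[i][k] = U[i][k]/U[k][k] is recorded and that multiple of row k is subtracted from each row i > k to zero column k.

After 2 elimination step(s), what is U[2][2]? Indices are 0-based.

U[2][2] = 3

[col 0] pivot -1
  R1 -= 2*R0 → (0, -1, -4)  (L[1][0] := 2)
  R2 -= -1*R0 → (0, -3, -9)  (L[2][0] := -1)
[col 1] pivot -1
  R2 -= 3*R1 → (0, 0, 3)  (L[2][1] := 3)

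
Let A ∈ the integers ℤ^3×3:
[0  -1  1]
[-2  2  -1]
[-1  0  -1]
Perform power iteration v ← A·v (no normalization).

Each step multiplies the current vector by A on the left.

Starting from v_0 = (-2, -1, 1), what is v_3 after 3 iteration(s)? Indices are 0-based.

v_3 = (0, -3, 3)

v_0 = (-2, -1, 1).
v_1 = A·v_0 = (2, 1, 1).
v_2 = A·v_1 = (0, -3, -3).
v_3 = A·v_2 = (0, -3, 3).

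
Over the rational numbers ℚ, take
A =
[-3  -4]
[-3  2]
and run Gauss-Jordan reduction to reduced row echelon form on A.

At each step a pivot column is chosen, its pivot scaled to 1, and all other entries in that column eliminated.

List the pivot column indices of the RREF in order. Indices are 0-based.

step 1: normalize row 0 (÷-3) = (1, 4/3)
  row 1: subtract -3×row0 = (0, 6)
step 2: normalize row 1 (÷6) = (0, 1)
  row 0: subtract 4/3×row1 = (1, 0)

pivot columns: 0, 1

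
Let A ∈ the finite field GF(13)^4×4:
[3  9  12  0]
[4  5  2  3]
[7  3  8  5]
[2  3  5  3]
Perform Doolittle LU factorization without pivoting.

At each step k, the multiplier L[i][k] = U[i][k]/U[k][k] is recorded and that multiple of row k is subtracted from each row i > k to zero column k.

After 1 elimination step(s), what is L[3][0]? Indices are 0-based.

[col 0] pivot 3
  R1 -= 10*R0 → (0, 6, 12, 3)  (L[1][0] := 10)
  R2 -= 11*R0 → (0, 8, 6, 5)  (L[2][0] := 11)
  R3 -= 5*R0 → (0, 10, 10, 3)  (L[3][0] := 5)

L[3][0] = 5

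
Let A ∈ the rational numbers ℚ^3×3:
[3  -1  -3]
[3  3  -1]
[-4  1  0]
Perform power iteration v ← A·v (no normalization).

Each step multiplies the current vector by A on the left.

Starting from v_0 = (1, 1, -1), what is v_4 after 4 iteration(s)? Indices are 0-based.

v_0 = (1, 1, -1).
v_1 = A·v_0 = (5, 7, -3).
v_2 = A·v_1 = (17, 39, -13).
v_3 = A·v_2 = (51, 181, -29).
v_4 = A·v_3 = (59, 725, -23).

v_4 = (59, 725, -23)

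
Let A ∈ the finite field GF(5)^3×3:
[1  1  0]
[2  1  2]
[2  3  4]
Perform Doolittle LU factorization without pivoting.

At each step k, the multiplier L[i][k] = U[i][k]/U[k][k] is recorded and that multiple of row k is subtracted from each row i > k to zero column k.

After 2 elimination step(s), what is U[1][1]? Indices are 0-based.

U[1][1] = 4

Step 1: pivot at (0,0) is 1.
  row1 ← row1 − (2)·row0  ⇒  L[1][0]=2, U row1=(0, 4, 2)
  row2 ← row2 − (2)·row0  ⇒  L[2][0]=2, U row2=(0, 1, 4)
Step 2: pivot at (1,1) is 4.
  row2 ← row2 − (4)·row1  ⇒  L[2][1]=4, U row2=(0, 0, 1)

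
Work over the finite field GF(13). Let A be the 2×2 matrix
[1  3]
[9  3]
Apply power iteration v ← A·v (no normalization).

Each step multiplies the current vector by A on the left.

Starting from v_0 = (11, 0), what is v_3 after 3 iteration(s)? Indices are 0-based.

v_0 = (11, 0).
v_1 = A·v_0 = (11, 8).
v_2 = A·v_1 = (9, 6).
v_3 = A·v_2 = (1, 8).

v_3 = (1, 8)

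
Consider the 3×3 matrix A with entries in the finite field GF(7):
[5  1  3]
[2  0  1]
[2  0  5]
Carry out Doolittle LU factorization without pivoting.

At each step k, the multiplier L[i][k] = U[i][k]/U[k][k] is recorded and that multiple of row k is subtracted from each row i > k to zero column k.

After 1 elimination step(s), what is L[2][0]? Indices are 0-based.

[col 0] pivot 5
  R1 -= 6*R0 → (0, 1, 4)  (L[1][0] := 6)
  R2 -= 6*R0 → (0, 1, 1)  (L[2][0] := 6)

L[2][0] = 6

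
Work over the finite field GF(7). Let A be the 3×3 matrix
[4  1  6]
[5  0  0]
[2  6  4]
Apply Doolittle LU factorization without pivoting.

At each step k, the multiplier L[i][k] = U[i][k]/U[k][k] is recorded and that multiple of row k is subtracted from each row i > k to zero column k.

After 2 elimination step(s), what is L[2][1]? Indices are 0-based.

[col 0] pivot 4
  R1 -= 3*R0 → (0, 4, 3)  (L[1][0] := 3)
  R2 -= 4*R0 → (0, 2, 1)  (L[2][0] := 4)
[col 1] pivot 4
  R2 -= 4*R1 → (0, 0, 3)  (L[2][1] := 4)

L[2][1] = 4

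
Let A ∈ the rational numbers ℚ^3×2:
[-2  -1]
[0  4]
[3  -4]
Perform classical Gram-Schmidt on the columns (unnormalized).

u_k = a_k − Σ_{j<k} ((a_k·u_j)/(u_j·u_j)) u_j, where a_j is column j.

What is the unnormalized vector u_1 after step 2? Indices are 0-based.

u_1 = (-33/13, 4, -22/13)

Step 1: u_0 = a_0 = (-2, 0, 3).
Step 2: u_1 = a_1 − (-10/13)·u_0 = (-33/13, 4, -22/13).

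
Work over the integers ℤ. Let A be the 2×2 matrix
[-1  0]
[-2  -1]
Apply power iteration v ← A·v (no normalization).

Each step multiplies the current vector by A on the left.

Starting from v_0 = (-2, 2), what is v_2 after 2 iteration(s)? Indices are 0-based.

v_0 = (-2, 2).
v_1 = A·v_0 = (2, 2).
v_2 = A·v_1 = (-2, -6).

v_2 = (-2, -6)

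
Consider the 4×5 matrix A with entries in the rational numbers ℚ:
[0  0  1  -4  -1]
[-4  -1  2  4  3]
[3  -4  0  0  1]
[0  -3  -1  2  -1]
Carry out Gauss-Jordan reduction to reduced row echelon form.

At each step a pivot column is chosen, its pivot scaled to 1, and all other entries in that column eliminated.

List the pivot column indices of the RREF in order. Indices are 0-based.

step 1: exchange rows 0,1
step 1: normalize row 0 (÷-4) = (1, 1/4, -1/2, -1, -3/4)
  row 2: subtract 3×row0 = (0, -19/4, 3/2, 3, 13/4)
step 2: exchange rows 1,2
step 2: normalize row 1 (÷-19/4) = (0, 1, -6/19, -12/19, -13/19)
  row 0: subtract 1/4×row1 = (1, 0, -8/19, -16/19, -11/19)
  row 3: subtract -3×row1 = (0, 0, -37/19, 2/19, -58/19)
step 3: normalize row 2 (÷1) = (0, 0, 1, -4, -1)
  row 0: subtract -8/19×row2 = (1, 0, 0, -48/19, -1)
  row 1: subtract -6/19×row2 = (0, 1, 0, -36/19, -1)
  row 3: subtract -37/19×row2 = (0, 0, 0, -146/19, -5)
step 4: normalize row 3 (÷-146/19) = (0, 0, 0, 1, 95/146)
  row 0: subtract -48/19×row3 = (1, 0, 0, 0, 47/73)
  row 1: subtract -36/19×row3 = (0, 1, 0, 0, 17/73)
  row 2: subtract -4×row3 = (0, 0, 1, 0, 117/73)

pivot columns: 0, 1, 2, 3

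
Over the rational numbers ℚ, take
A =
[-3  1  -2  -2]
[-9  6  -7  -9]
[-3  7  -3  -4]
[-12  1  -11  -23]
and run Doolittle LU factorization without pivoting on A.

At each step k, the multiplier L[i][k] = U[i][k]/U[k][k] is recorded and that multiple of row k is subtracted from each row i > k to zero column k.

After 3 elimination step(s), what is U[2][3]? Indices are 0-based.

k=0: U[0][0]=-3
  eliminate (1,0): mult=3, new row 1: (0, 3, -1, -3); set L[1][0]=3
  eliminate (2,0): mult=1, new row 2: (0, 6, -1, -2); set L[2][0]=1
  eliminate (3,0): mult=4, new row 3: (0, -3, -3, -15); set L[3][0]=4
k=1: U[1][1]=3
  eliminate (2,1): mult=2, new row 2: (0, 0, 1, 4); set L[2][1]=2
  eliminate (3,1): mult=-1, new row 3: (0, 0, -4, -18); set L[3][1]=-1
k=2: U[2][2]=1
  eliminate (3,2): mult=-4, new row 3: (0, 0, 0, -2); set L[3][2]=-4

U[2][3] = 4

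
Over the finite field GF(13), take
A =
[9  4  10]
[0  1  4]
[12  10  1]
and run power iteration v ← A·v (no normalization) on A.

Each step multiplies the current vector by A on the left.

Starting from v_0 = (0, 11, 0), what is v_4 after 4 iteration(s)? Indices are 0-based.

v_0 = (0, 11, 0).
v_1 = A·v_0 = (5, 11, 6).
v_2 = A·v_1 = (6, 9, 7).
v_3 = A·v_2 = (4, 11, 0).
v_4 = A·v_3 = (2, 11, 2).

v_4 = (2, 11, 2)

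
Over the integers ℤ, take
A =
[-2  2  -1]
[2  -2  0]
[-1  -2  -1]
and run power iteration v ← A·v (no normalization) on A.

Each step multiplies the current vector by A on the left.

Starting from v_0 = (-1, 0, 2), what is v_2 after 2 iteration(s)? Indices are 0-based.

v_0 = (-1, 0, 2).
v_1 = A·v_0 = (0, -2, -1).
v_2 = A·v_1 = (-3, 4, 5).

v_2 = (-3, 4, 5)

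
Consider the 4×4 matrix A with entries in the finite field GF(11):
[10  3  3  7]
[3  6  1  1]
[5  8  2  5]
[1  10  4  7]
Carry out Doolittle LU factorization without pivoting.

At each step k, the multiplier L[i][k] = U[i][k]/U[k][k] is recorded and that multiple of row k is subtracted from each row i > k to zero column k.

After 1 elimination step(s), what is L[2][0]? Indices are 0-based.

[col 0] pivot 10
  R1 -= 8*R0 → (0, 4, 10, 0)  (L[1][0] := 8)
  R2 -= 6*R0 → (0, 1, 6, 7)  (L[2][0] := 6)
  R3 -= 10*R0 → (0, 2, 7, 3)  (L[3][0] := 10)

L[2][0] = 6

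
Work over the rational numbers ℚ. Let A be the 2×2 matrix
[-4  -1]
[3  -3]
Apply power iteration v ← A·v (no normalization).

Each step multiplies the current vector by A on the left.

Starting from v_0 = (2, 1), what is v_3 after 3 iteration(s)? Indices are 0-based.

v_0 = (2, 1).
v_1 = A·v_0 = (-9, 3).
v_2 = A·v_1 = (33, -36).
v_3 = A·v_2 = (-96, 207).

v_3 = (-96, 207)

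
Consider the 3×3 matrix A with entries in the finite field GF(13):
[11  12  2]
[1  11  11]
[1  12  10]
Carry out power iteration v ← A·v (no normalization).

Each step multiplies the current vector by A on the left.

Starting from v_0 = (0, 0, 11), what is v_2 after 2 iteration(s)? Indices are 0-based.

v_2 = (3, 2, 0)

v_0 = (0, 0, 11).
v_1 = A·v_0 = (9, 4, 6).
v_2 = A·v_1 = (3, 2, 0).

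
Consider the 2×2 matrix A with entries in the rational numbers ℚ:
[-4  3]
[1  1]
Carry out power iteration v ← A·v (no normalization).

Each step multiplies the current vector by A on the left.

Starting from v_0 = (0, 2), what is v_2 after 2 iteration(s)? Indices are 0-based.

v_0 = (0, 2).
v_1 = A·v_0 = (6, 2).
v_2 = A·v_1 = (-18, 8).

v_2 = (-18, 8)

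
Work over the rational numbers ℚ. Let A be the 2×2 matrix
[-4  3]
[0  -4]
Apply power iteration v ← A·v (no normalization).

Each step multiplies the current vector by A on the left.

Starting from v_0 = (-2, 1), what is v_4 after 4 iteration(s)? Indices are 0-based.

v_4 = (-1280, 256)

v_0 = (-2, 1).
v_1 = A·v_0 = (11, -4).
v_2 = A·v_1 = (-56, 16).
v_3 = A·v_2 = (272, -64).
v_4 = A·v_3 = (-1280, 256).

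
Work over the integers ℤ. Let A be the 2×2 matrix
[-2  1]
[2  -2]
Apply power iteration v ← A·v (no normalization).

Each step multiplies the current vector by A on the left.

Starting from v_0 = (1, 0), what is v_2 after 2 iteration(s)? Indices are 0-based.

v_0 = (1, 0).
v_1 = A·v_0 = (-2, 2).
v_2 = A·v_1 = (6, -8).

v_2 = (6, -8)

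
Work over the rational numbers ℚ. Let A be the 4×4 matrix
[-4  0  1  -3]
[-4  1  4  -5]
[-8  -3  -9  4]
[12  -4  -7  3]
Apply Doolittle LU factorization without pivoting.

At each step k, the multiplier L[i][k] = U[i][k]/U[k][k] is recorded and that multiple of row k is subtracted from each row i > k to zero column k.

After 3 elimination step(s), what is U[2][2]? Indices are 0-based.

U[2][2] = -2

Step 1: pivot at (0,0) is -4.
  row1 ← row1 − (1)·row0  ⇒  L[1][0]=1, U row1=(0, 1, 3, -2)
  row2 ← row2 − (2)·row0  ⇒  L[2][0]=2, U row2=(0, -3, -11, 10)
  row3 ← row3 − (-3)·row0  ⇒  L[3][0]=-3, U row3=(0, -4, -4, -6)
Step 2: pivot at (1,1) is 1.
  row2 ← row2 − (-3)·row1  ⇒  L[2][1]=-3, U row2=(0, 0, -2, 4)
  row3 ← row3 − (-4)·row1  ⇒  L[3][1]=-4, U row3=(0, 0, 8, -14)
Step 3: pivot at (2,2) is -2.
  row3 ← row3 − (-4)·row2  ⇒  L[3][2]=-4, U row3=(0, 0, 0, 2)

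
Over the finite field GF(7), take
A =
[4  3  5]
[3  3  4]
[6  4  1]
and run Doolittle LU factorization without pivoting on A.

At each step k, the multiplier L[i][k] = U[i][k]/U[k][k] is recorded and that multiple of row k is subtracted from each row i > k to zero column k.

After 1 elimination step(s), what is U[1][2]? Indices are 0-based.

[col 0] pivot 4
  R1 -= 6*R0 → (0, 6, 2)  (L[1][0] := 6)
  R2 -= 5*R0 → (0, 3, 4)  (L[2][0] := 5)

U[1][2] = 2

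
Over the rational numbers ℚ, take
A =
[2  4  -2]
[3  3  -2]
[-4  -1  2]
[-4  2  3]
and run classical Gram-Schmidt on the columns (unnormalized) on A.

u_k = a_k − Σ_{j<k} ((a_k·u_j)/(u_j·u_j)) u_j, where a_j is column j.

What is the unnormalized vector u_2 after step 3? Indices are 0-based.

u_2 = (-582/1181, 128/1181, -778/1181, 583/1181)

Step 1: u_0 = a_0 = (2, 3, -4, -4).
Step 2: u_1 = a_1 − (13/45)·u_0 = (154/45, 32/15, 7/45, 142/45).
Step 3: u_2 = a_2 − (-2/3)·u_0 − (-60/1181)·u_1 = (-582/1181, 128/1181, -778/1181, 583/1181).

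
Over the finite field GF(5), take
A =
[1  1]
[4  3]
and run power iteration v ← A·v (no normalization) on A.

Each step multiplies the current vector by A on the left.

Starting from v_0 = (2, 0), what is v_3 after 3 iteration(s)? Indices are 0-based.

v_0 = (2, 0).
v_1 = A·v_0 = (2, 3).
v_2 = A·v_1 = (0, 2).
v_3 = A·v_2 = (2, 1).

v_3 = (2, 1)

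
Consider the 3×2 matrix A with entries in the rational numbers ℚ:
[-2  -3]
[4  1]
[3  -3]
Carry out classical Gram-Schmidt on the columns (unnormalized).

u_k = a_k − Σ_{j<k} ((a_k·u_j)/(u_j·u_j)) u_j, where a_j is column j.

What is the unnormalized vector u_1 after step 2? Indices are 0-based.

Step 1: u_0 = a_0 = (-2, 4, 3).
Step 2: u_1 = a_1 − (1/29)·u_0 = (-85/29, 25/29, -90/29).

u_1 = (-85/29, 25/29, -90/29)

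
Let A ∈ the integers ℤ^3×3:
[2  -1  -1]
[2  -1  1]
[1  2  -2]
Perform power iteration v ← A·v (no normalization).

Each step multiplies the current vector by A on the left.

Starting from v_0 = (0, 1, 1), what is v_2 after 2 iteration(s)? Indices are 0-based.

v_2 = (-4, -4, -2)

v_0 = (0, 1, 1).
v_1 = A·v_0 = (-2, 0, 0).
v_2 = A·v_1 = (-4, -4, -2).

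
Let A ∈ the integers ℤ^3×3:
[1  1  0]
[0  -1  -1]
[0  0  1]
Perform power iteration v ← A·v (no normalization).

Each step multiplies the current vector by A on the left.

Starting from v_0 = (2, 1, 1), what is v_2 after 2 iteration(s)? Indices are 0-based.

v_2 = (1, 1, 1)

v_0 = (2, 1, 1).
v_1 = A·v_0 = (3, -2, 1).
v_2 = A·v_1 = (1, 1, 1).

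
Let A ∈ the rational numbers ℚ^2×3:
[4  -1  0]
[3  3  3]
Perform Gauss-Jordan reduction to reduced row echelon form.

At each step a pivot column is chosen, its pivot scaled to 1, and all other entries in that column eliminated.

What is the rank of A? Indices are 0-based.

step 1: normalize row 0 (÷4) = (1, -1/4, 0)
  row 1: subtract 3×row0 = (0, 15/4, 3)
step 2: normalize row 1 (÷15/4) = (0, 1, 4/5)
  row 0: subtract -1/4×row1 = (1, 0, 1/5)

rank = 2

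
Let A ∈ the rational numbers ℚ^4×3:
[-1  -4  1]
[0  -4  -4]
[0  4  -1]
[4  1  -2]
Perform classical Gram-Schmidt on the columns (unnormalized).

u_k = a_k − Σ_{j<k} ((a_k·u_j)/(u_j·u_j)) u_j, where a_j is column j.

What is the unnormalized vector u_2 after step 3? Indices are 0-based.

Step 1: u_0 = a_0 = (-1, 0, 0, 4).
Step 2: u_1 = a_1 − (8/17)·u_0 = (-60/17, -4, 4, -15/17).
Step 3: u_2 = a_2 − (-9/17)·u_0 − (174/769)·u_1 = (976/769, -2380/769, -1465/769, 244/769).

u_2 = (976/769, -2380/769, -1465/769, 244/769)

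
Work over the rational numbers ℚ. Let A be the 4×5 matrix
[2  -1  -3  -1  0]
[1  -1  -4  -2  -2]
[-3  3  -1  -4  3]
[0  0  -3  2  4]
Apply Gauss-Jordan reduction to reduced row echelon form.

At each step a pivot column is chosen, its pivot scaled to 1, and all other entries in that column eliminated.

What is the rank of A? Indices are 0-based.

rank = 4

pivot(0,0)=2: scale R0 → (1, -1/2, -3/2, -1/2, 0)
  clear (1,0): R1 −= (1)R0 → (0, -1/2, -5/2, -3/2, -2)
  clear (2,0): R2 −= (-3)R0 → (0, 3/2, -11/2, -11/2, 3)
pivot(1,1)=-1/2: scale R1 → (0, 1, 5, 3, 4)
  clear (0,1): R0 −= (-1/2)R1 → (1, 0, 1, 1, 2)
  clear (2,1): R2 −= (3/2)R1 → (0, 0, -13, -10, -3)
pivot(2,2)=-13: scale R2 → (0, 0, 1, 10/13, 3/13)
  clear (0,2): R0 −= (1)R2 → (1, 0, 0, 3/13, 23/13)
  clear (1,2): R1 −= (5)R2 → (0, 1, 0, -11/13, 37/13)
  clear (3,2): R3 −= (-3)R2 → (0, 0, 0, 56/13, 61/13)
pivot(3,3)=56/13: scale R3 → (0, 0, 0, 1, 61/56)
  clear (0,3): R0 −= (3/13)R3 → (1, 0, 0, 0, 85/56)
  clear (1,3): R1 −= (-11/13)R3 → (0, 1, 0, 0, 211/56)
  clear (2,3): R2 −= (10/13)R3 → (0, 0, 1, 0, -17/28)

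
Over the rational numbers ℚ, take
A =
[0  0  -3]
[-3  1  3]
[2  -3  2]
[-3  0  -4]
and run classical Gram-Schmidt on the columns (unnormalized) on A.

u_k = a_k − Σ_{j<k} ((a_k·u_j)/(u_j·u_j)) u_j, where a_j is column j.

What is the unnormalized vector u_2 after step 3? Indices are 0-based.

Step 1: u_0 = a_0 = (0, -3, 2, -3).
Step 2: u_1 = a_1 − (-9/22)·u_0 = (0, -5/22, -24/11, -27/22).
Step 3: u_2 = a_2 − (7/22)·u_0 − (-3/139)·u_1 = (-3, 549/139, 183/139, -427/139).

u_2 = (-3, 549/139, 183/139, -427/139)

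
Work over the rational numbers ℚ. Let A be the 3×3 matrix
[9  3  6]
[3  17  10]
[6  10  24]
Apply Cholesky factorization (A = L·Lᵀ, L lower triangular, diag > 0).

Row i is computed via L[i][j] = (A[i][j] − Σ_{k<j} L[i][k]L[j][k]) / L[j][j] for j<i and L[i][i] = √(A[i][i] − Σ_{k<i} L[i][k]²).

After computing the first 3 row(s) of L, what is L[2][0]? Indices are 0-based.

L[2][0] = 2

Step 1: L[0][0] = √(9) = 3.
  L[1][0] = (3) / L[0][0] = 1.
Step 2: L[1][1] = √(16) = 4.
  L[2][0] = (6) / L[0][0] = 2.
  L[2][1] = (8) / L[1][1] = 2.
Step 3: L[2][2] = √(16) = 4.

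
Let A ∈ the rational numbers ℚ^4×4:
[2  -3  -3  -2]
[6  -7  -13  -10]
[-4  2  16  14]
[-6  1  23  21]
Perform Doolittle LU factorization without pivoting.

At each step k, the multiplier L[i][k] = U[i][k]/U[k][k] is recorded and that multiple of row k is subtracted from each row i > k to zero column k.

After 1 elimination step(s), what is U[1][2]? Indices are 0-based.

Step 1: pivot at (0,0) is 2.
  row1 ← row1 − (3)·row0  ⇒  L[1][0]=3, U row1=(0, 2, -4, -4)
  row2 ← row2 − (-2)·row0  ⇒  L[2][0]=-2, U row2=(0, -4, 10, 10)
  row3 ← row3 − (-3)·row0  ⇒  L[3][0]=-3, U row3=(0, -8, 14, 15)

U[1][2] = -4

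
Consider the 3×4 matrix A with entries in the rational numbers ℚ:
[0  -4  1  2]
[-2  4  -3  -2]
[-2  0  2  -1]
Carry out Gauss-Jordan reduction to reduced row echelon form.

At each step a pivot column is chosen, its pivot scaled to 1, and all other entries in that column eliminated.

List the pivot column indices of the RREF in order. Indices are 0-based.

pivot columns: 0, 1, 2

pivot(0,0): swap R0↔R1
pivot(0,0)=-2: scale R0 → (1, -2, 3/2, 1)
  clear (2,0): R2 −= (-2)R0 → (0, -4, 5, 1)
pivot(1,1)=-4: scale R1 → (0, 1, -1/4, -1/2)
  clear (0,1): R0 −= (-2)R1 → (1, 0, 1, 0)
  clear (2,1): R2 −= (-4)R1 → (0, 0, 4, -1)
pivot(2,2)=4: scale R2 → (0, 0, 1, -1/4)
  clear (0,2): R0 −= (1)R2 → (1, 0, 0, 1/4)
  clear (1,2): R1 −= (-1/4)R2 → (0, 1, 0, -9/16)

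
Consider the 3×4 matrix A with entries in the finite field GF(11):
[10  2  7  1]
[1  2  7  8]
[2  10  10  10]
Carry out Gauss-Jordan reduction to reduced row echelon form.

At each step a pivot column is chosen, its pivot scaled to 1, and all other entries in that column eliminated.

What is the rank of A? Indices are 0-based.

rank = 3

step 1: normalize row 0 (÷10) = (1, 9, 4, 10)
  row 1: subtract 1×row0 = (0, 4, 3, 9)
  row 2: subtract 2×row0 = (0, 3, 2, 1)
step 2: normalize row 1 (÷4) = (0, 1, 9, 5)
  row 0: subtract 9×row1 = (1, 0, 0, 9)
  row 2: subtract 3×row1 = (0, 0, 8, 8)
step 3: normalize row 2 (÷8) = (0, 0, 1, 1)
  row 1: subtract 9×row2 = (0, 1, 0, 7)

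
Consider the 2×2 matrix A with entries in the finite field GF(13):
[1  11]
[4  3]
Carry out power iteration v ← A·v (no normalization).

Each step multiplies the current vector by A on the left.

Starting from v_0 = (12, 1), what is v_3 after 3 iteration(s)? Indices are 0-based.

v_0 = (12, 1).
v_1 = A·v_0 = (10, 12).
v_2 = A·v_1 = (12, 11).
v_3 = A·v_2 = (3, 3).

v_3 = (3, 3)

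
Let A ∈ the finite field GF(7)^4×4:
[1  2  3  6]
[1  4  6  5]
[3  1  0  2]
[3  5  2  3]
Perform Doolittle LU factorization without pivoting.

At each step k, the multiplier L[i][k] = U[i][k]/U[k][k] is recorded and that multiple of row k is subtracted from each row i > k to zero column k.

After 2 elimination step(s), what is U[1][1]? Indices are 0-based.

U[1][1] = 2

Step 1: pivot at (0,0) is 1.
  row1 ← row1 − (1)·row0  ⇒  L[1][0]=1, U row1=(0, 2, 3, 6)
  row2 ← row2 − (3)·row0  ⇒  L[2][0]=3, U row2=(0, 2, 5, 5)
  row3 ← row3 − (3)·row0  ⇒  L[3][0]=3, U row3=(0, 6, 0, 6)
Step 2: pivot at (1,1) is 2.
  row2 ← row2 − (1)·row1  ⇒  L[2][1]=1, U row2=(0, 0, 2, 6)
  row3 ← row3 − (3)·row1  ⇒  L[3][1]=3, U row3=(0, 0, 5, 2)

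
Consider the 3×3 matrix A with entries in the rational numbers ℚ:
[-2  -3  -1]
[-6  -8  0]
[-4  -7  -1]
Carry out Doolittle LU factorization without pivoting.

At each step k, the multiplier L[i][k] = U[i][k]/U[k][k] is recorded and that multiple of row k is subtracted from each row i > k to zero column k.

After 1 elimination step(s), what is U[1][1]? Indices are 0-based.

U[1][1] = 1

Step 1: pivot at (0,0) is -2.
  row1 ← row1 − (3)·row0  ⇒  L[1][0]=3, U row1=(0, 1, 3)
  row2 ← row2 − (2)·row0  ⇒  L[2][0]=2, U row2=(0, -1, 1)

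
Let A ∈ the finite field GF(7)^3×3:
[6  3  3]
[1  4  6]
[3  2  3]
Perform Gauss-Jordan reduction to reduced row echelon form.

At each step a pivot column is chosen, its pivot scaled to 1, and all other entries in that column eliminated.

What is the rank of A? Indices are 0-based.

step 1: normalize row 0 (÷6) = (1, 4, 4)
  row 1: subtract 1×row0 = (0, 0, 2)
  row 2: subtract 3×row0 = (0, 4, 5)
step 2: exchange rows 1,2
step 2: normalize row 1 (÷4) = (0, 1, 3)
  row 0: subtract 4×row1 = (1, 0, 6)
step 3: normalize row 2 (÷2) = (0, 0, 1)
  row 0: subtract 6×row2 = (1, 0, 0)
  row 1: subtract 3×row2 = (0, 1, 0)

rank = 3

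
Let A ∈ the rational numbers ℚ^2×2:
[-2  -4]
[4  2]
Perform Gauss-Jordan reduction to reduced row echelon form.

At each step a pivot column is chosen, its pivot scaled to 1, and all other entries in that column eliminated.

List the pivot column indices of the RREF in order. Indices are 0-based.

pivot(0,0)=-2: scale R0 → (1, 2)
  clear (1,0): R1 −= (4)R0 → (0, -6)
pivot(1,1)=-6: scale R1 → (0, 1)
  clear (0,1): R0 −= (2)R1 → (1, 0)

pivot columns: 0, 1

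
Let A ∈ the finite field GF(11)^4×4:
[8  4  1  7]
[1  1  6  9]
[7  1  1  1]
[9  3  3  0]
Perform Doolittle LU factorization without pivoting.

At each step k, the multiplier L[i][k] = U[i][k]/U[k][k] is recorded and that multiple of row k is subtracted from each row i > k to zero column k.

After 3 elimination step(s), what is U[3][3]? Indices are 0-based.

k=0: U[0][0]=8
  eliminate (1,0): mult=7, new row 1: (0, 6, 10, 4); set L[1][0]=7
  eliminate (2,0): mult=5, new row 2: (0, 3, 7, 10); set L[2][0]=5
  eliminate (3,0): mult=8, new row 3: (0, 4, 6, 10); set L[3][0]=8
k=1: U[1][1]=6
  eliminate (2,1): mult=6, new row 2: (0, 0, 2, 8); set L[2][1]=6
  eliminate (3,1): mult=8, new row 3: (0, 0, 3, 0); set L[3][1]=8
k=2: U[2][2]=2
  eliminate (3,2): mult=7, new row 3: (0, 0, 0, 10); set L[3][2]=7

U[3][3] = 10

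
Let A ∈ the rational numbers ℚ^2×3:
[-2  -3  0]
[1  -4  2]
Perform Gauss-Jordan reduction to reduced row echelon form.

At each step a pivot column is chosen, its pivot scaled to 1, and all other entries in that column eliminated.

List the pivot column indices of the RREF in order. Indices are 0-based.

pivot columns: 0, 1

step 1: normalize row 0 (÷-2) = (1, 3/2, 0)
  row 1: subtract 1×row0 = (0, -11/2, 2)
step 2: normalize row 1 (÷-11/2) = (0, 1, -4/11)
  row 0: subtract 3/2×row1 = (1, 0, 6/11)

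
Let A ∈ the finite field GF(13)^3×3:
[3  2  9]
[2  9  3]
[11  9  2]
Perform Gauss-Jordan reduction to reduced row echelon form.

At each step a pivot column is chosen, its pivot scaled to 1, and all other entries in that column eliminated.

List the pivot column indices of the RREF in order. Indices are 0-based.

pivot columns: 0, 1, 2

[1] R0 /= 3  ⇒  (1, 5, 3)
     R1 -= 2·R0  ⇒  (0, 12, 10)
     R2 -= 11·R0  ⇒  (0, 6, 8)
[2] R1 /= 12  ⇒  (0, 1, 3)
     R0 -= 5·R1  ⇒  (1, 0, 1)
     R2 -= 6·R1  ⇒  (0, 0, 3)
[3] R2 /= 3  ⇒  (0, 0, 1)
     R0 -= 1·R2  ⇒  (1, 0, 0)
     R1 -= 3·R2  ⇒  (0, 1, 0)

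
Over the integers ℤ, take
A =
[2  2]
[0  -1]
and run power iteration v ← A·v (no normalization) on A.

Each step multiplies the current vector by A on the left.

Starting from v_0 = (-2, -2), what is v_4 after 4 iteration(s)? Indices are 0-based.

v_0 = (-2, -2).
v_1 = A·v_0 = (-8, 2).
v_2 = A·v_1 = (-12, -2).
v_3 = A·v_2 = (-28, 2).
v_4 = A·v_3 = (-52, -2).

v_4 = (-52, -2)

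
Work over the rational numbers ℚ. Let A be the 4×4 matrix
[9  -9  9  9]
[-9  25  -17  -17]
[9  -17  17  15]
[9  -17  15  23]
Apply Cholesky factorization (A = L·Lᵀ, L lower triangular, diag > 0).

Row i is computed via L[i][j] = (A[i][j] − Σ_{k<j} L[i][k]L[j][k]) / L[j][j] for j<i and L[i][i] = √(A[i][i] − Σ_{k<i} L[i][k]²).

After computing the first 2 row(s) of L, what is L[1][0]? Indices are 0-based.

L[1][0] = -3

Step 1: L[0][0] = √(9) = 3.
  L[1][0] = (-9) / L[0][0] = -3.
Step 2: L[1][1] = √(16) = 4.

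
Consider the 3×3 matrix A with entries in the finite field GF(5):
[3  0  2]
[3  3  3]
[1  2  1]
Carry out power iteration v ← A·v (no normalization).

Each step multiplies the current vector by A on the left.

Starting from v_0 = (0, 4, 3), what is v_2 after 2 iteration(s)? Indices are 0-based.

v_2 = (0, 4, 4)

v_0 = (0, 4, 3).
v_1 = A·v_0 = (1, 1, 1).
v_2 = A·v_1 = (0, 4, 4).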